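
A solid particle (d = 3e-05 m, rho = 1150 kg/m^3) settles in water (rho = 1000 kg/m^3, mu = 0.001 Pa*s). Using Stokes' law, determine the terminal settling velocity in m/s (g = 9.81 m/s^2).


Density difference: rho_p - rho_f = 1150 - 1000 = 150 kg/m^3
d^2 = (3e-05)^2 = 9e-10 m^2
Numerator = (rho_p - rho_f) * g * d^2 = 150 * 9.81 * 9e-10 = 1.32435e-06
Denominator = 18 * mu = 18 * 0.001 = 0.018
v_s = 1.32435e-06 / 0.018 = 7.3575e-05 m/s
Check: Re = rho_f * v_s * d / mu = 1000 * 7.3575e-05 * 3e-05 / 0.001 = 0.00221 < 1, so Stokes' law applies.

7.3575e-05 m/s


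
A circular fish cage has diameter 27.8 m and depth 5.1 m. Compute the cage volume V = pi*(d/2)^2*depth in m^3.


r = d/2 = 27.8/2 = 13.9 m
Base area = pi*r^2 = pi*13.9^2 = 606.98712 m^2
Volume = 606.98712 * 5.1 = 3095.63 m^3

3095.63 m^3


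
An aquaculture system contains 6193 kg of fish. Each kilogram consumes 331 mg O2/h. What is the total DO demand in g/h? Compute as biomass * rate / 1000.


Total O2 consumption (mg/h) = 6193 kg * 331 mg/(kg*h) = 2049883 mg/h
Convert to g/h: 2049883 / 1000 = 2049.883 g/h

2049.883 g/h


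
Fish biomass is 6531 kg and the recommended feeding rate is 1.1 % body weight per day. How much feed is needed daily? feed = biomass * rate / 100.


Feeding rate fraction = 1.1% / 100 = 0.011
Daily feed = 6531 kg * 0.011 = 71.841 kg/day

71.841 kg/day


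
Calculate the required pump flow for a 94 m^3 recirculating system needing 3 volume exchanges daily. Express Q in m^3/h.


Daily recirculation volume = 94 m^3 * 3 = 282 m^3/day
Flow rate Q = daily volume / 24 h = 282 / 24 = 11.75 m^3/h

11.75 m^3/h


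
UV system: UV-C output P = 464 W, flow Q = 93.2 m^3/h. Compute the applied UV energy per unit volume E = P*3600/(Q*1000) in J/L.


Energy delivered per hour = 464 W * 3600 s = 1670400 J/h
Volume treated per hour = 93.2 m^3/h * 1000 = 93200 L/h
dose = 1670400 / 93200 = 17.9227 J/L

17.9227 J/L


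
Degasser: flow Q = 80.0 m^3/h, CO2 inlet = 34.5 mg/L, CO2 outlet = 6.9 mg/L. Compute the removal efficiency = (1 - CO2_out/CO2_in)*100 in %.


CO2_out / CO2_in = 6.9 / 34.5 = 0.2
Fraction remaining = 0.2
efficiency = (1 - 0.2) * 100 = 80 %

80 %


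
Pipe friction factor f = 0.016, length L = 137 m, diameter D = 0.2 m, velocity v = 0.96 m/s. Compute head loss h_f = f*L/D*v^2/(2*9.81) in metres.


v^2 = 0.96^2 = 0.9216 m^2/s^2
L/D = 137/0.2 = 685
h_f = f*(L/D)*v^2/(2g) = 0.016 * 685 * 0.9216 / 19.62 = 0.514818 m

0.514818 m


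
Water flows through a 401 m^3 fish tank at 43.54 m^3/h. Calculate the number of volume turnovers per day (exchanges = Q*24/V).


Daily flow volume = 43.54 m^3/h * 24 h = 1044.96 m^3/day
Exchanges = daily flow / tank volume = 1044.96 / 401 = 2.60589 exchanges/day

2.60589 exchanges/day


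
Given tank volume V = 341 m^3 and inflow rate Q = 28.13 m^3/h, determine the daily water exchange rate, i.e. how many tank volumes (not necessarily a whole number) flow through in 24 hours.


Daily flow volume = 28.13 m^3/h * 24 h = 675.12 m^3/day
Exchanges = daily flow / tank volume = 675.12 / 341 = 1.97982 exchanges/day

1.97982 exchanges/day


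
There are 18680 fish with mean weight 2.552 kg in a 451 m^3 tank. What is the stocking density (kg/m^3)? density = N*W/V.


Total biomass = 18680 fish * 2.552 kg = 47671.36 kg
Density = total biomass / volume = 47671.36 / 451 = 105.701 kg/m^3

105.701 kg/m^3


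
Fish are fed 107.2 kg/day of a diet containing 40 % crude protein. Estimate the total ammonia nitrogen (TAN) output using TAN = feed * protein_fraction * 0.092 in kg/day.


Protein in feed = 107.2 * 40/100 = 42.88 kg/day
TAN = protein * 0.092 = 42.88 * 0.092 = 3.94496 kg/day

3.94496 kg/day


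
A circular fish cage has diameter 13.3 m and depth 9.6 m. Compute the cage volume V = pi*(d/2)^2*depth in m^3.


r = d/2 = 13.3/2 = 6.65 m
Base area = pi*r^2 = pi*6.65^2 = 138.92908 m^2
Volume = 138.92908 * 9.6 = 1333.72 m^3

1333.72 m^3


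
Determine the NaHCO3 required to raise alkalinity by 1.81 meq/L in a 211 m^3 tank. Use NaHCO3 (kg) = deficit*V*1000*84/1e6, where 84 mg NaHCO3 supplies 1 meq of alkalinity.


Tank volume in L = 211 m^3 * 1000 = 211000 L
Total meq required = 1.81 meq/L * 211000 L = 381910 meq
NaHCO3 mass = 381910 meq * 84 mg/meq / 1e6 = 32.0804 kg

32.0804 kg


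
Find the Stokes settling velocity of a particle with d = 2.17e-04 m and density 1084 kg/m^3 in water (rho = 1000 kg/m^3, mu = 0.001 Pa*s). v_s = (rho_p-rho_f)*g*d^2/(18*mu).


Density difference: rho_p - rho_f = 1084 - 1000 = 84 kg/m^3
d^2 = (2.17e-04)^2 = 4.7089e-08 m^2
Numerator = (rho_p - rho_f) * g * d^2 = 84 * 9.81 * 4.7089e-08 = 3.880322e-05
Denominator = 18 * mu = 18 * 0.001 = 0.018
v_s = 3.880322e-05 / 0.018 = 0.00215573 m/s
Check: Re = rho_f * v_s * d / mu = 1000 * 0.00215573 * 2.17e-04 / 0.001 = 0.468 < 1, so Stokes' law applies.

0.00215573 m/s


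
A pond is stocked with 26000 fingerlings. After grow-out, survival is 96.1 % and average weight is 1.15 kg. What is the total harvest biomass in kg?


Survivors = 26000 * 96.1/100 = 24986 fish
Harvest biomass = survivors * W_f = 24986 * 1.15 = 28733.9 kg

28733.9 kg


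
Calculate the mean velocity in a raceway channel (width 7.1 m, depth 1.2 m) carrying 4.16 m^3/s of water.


Cross-sectional area = W * d = 7.1 * 1.2 = 8.52 m^2
Velocity = Q / A = 4.16 / 8.52 = 0.488263 m/s

0.488263 m/s


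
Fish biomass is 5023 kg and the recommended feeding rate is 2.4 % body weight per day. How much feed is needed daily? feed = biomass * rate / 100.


Feeding rate fraction = 2.4% / 100 = 0.024
Daily feed = 5023 kg * 0.024 = 120.552 kg/day

120.552 kg/day


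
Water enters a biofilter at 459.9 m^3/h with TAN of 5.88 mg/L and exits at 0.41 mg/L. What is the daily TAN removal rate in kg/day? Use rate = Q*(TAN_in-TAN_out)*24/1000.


Concentration drop: TAN_in - TAN_out = 5.88 - 0.41 = 5.47 mg/L
Hourly TAN removed = Q * dTAN = 459.9 m^3/h * 5.47 mg/L = 2515.653 g/h  (m^3/h * mg/L = g/h)
Daily TAN removed = 2515.653 * 24 = 60375.672 g/day
Convert to kg/day: 60375.672 / 1000 = 60.375672 kg/day

60.375672 kg/day


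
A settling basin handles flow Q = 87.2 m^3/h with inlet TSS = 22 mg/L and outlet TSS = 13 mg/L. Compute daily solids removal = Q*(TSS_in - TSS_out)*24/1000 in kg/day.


Concentration drop: TSS_in - TSS_out = 22 - 13 = 9 mg/L
Hourly solids removed = Q * dTSS = 87.2 m^3/h * 9 mg/L = 784.8 g/h  (m^3/h * mg/L = g/h)
Daily solids removed = 784.8 * 24 = 18835.2 g/day
Convert g to kg: 18835.2 / 1000 = 18.8352 kg/day

18.8352 kg/day


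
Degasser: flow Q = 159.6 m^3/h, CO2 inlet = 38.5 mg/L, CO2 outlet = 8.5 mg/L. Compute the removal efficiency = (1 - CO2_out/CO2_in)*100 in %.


CO2_out / CO2_in = 8.5 / 38.5 = 0.22077922
Fraction remaining = 0.22077922
efficiency = (1 - 0.22077922) * 100 = 77.9221 %

77.9221 %


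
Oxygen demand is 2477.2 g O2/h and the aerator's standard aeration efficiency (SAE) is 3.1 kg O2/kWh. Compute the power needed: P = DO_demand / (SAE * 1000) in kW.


SAE in g O2/kWh = 3.1 * 1000 = 3100 g/kWh
P = DO_demand / SAE_g = 2477.2 / 3100 = 0.799097 kW

0.799097 kW


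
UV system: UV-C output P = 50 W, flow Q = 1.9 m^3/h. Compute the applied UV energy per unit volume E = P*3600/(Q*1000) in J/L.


Energy delivered per hour = 50 W * 3600 s = 180000 J/h
Volume treated per hour = 1.9 m^3/h * 1000 = 1900 L/h
dose = 180000 / 1900 = 94.7368 J/L

94.7368 J/L


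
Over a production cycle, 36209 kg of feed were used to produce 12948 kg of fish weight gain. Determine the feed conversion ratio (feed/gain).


FCR = feed consumed / weight gained
FCR = 36209 kg / 12948 kg = 2.79649

2.79649


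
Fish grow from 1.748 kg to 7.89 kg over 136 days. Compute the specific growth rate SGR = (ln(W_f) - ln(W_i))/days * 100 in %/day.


ln(W_f) = ln(7.89) = 2.0655961
ln(W_i) = ln(1.748) = 0.55847228
ln(W_f) - ln(W_i) = 2.0655961 - 0.55847228 = 1.5071238
SGR = 1.5071238 / 136 * 100 = 1.10818 %/day

1.10818 %/day


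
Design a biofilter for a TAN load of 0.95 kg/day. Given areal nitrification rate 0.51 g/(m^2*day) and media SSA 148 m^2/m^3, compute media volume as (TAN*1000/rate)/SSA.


A = 0.95*1000 / 0.51 = 1862.7451 m^2
V = 1862.7451 / 148 = 12.5861

12.5861 m^3


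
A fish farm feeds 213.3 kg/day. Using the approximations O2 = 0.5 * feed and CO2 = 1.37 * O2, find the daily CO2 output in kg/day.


O2 = 213.3 * 0.5 = 106.65
CO2 = 106.65 * 1.37 = 146.1105

146.1105 kg/day


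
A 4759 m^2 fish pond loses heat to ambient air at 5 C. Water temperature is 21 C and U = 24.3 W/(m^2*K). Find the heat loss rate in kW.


Temperature difference dT = 21 - 5 = 16 K
Heat loss (W) = U * A * dT = 24.3 * 4759 * 16 = 1850299.2 W
Convert to kW: 1850299.2 / 1000 = 1850.2992 kW

1850.2992 kW


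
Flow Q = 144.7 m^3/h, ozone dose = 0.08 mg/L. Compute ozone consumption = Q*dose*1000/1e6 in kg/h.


O3 demand (mg/h) = Q * dose * 1000 = 144.7 * 0.08 * 1000 = 11576 mg/h
Convert mg to kg: 11576 / 1e6 = 0.011576 kg/h

0.011576 kg/h


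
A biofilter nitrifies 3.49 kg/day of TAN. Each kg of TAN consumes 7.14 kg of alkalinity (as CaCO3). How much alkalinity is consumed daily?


Alkalinity factor: 7.14 kg CaCO3 consumed per kg TAN nitrified
alk = 3.49 kg TAN * 7.14 = 24.9186 kg CaCO3/day

24.9186 kg CaCO3/day


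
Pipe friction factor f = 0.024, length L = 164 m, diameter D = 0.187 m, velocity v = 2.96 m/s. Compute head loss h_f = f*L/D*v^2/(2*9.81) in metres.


v^2 = 2.96^2 = 8.7616 m^2/s^2
L/D = 164/0.187 = 877.00535
h_f = f*(L/D)*v^2/(2g) = 0.024 * 877.00535 * 8.7616 / 19.62 = 9.39935 m

9.39935 m


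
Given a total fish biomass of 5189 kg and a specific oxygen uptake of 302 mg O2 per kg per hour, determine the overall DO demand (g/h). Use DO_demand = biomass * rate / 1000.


Total O2 consumption (mg/h) = 5189 kg * 302 mg/(kg*h) = 1567078 mg/h
Convert to g/h: 1567078 / 1000 = 1567.078 g/h

1567.078 g/h


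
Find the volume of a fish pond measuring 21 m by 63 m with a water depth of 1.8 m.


Base area = L * W = 21 * 63 = 1323 m^2
Volume = area * depth = 1323 * 1.8 = 2381.4 m^3

2381.4 m^3


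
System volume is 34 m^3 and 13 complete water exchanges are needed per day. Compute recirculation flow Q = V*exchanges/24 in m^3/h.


Daily recirculation volume = 34 m^3 * 13 = 442 m^3/day
Flow rate Q = daily volume / 24 h = 442 / 24 = 18.4167 m^3/h

18.4167 m^3/h


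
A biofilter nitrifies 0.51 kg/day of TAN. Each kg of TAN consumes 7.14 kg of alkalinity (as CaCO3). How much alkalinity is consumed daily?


Alkalinity factor: 7.14 kg CaCO3 consumed per kg TAN nitrified
alk = 0.51 kg TAN * 7.14 = 3.6414 kg CaCO3/day

3.6414 kg CaCO3/day


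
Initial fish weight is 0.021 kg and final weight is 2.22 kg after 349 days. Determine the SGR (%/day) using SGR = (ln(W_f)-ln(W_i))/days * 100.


ln(W_f) = ln(2.22) = 0.7975072
ln(W_i) = ln(0.021) = -3.8632328
ln(W_f) - ln(W_i) = 0.7975072 - -3.8632328 = 4.66074
SGR = 4.66074 / 349 * 100 = 1.33546 %/day

1.33546 %/day


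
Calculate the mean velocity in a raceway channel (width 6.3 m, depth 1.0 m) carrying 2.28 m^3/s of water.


Cross-sectional area = W * d = 6.3 * 1.0 = 6.3 m^2
Velocity = Q / A = 2.28 / 6.3 = 0.361905 m/s

0.361905 m/s


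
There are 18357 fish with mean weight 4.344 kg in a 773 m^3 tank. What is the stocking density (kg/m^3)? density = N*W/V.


Total biomass = 18357 fish * 4.344 kg = 79742.808 kg
Density = total biomass / volume = 79742.808 / 773 = 103.16 kg/m^3

103.16 kg/m^3


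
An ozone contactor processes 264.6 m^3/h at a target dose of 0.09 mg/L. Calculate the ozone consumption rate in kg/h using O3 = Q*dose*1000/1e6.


O3 demand (mg/h) = Q * dose * 1000 = 264.6 * 0.09 * 1000 = 23814 mg/h
Convert mg to kg: 23814 / 1e6 = 0.023814 kg/h

0.023814 kg/h


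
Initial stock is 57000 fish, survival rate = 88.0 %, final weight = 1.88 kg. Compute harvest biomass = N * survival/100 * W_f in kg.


Survivors = 57000 * 88.0/100 = 50160 fish
Harvest biomass = survivors * W_f = 50160 * 1.88 = 94300.8 kg

94300.8 kg


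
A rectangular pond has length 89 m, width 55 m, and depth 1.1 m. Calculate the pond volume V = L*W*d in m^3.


Base area = L * W = 89 * 55 = 4895 m^2
Volume = area * depth = 4895 * 1.1 = 5384.5 m^3

5384.5 m^3


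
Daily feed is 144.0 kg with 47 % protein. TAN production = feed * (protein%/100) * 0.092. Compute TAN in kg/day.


Protein in feed = 144.0 * 47/100 = 67.68 kg/day
TAN = protein * 0.092 = 67.68 * 0.092 = 6.22656 kg/day

6.22656 kg/day


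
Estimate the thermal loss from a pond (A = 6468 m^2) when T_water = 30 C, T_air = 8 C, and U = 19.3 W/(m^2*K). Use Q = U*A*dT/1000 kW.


Temperature difference dT = 30 - 8 = 22 K
Heat loss (W) = U * A * dT = 19.3 * 6468 * 22 = 2746312.8 W
Convert to kW: 2746312.8 / 1000 = 2746.3128 kW

2746.3128 kW


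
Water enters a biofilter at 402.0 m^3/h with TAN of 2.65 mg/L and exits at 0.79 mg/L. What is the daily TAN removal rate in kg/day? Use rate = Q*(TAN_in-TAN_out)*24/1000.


Concentration drop: TAN_in - TAN_out = 2.65 - 0.79 = 1.86 mg/L
Hourly TAN removed = Q * dTAN = 402.0 m^3/h * 1.86 mg/L = 747.72 g/h  (m^3/h * mg/L = g/h)
Daily TAN removed = 747.72 * 24 = 17945.28 g/day
Convert to kg/day: 17945.28 / 1000 = 17.94528 kg/day

17.94528 kg/day


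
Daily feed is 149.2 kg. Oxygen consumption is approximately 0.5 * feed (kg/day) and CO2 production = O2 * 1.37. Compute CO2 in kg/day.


O2 = 149.2 * 0.5 = 74.6
CO2 = 74.6 * 1.37 = 102.202

102.202 kg/day


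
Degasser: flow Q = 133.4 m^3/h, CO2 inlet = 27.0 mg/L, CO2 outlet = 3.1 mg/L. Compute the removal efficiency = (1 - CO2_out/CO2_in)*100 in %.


CO2_out / CO2_in = 3.1 / 27.0 = 0.11481481
Fraction remaining = 0.11481481
efficiency = (1 - 0.11481481) * 100 = 88.5185 %

88.5185 %


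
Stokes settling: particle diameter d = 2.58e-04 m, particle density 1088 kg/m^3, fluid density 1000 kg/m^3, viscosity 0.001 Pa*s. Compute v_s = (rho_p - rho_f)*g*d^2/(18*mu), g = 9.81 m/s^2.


Density difference: rho_p - rho_f = 1088 - 1000 = 88 kg/m^3
d^2 = (2.58e-04)^2 = 6.6564e-08 m^2
Numerator = (rho_p - rho_f) * g * d^2 = 88 * 9.81 * 6.6564e-08 = 5.746337e-05
Denominator = 18 * mu = 18 * 0.001 = 0.018
v_s = 5.746337e-05 / 0.018 = 0.00319241 m/s
Check: Re = rho_f * v_s * d / mu = 1000 * 0.00319241 * 2.58e-04 / 0.001 = 0.824 < 1, so Stokes' law applies.

0.00319241 m/s


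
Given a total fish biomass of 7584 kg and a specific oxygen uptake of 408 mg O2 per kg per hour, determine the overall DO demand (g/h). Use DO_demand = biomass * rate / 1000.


Total O2 consumption (mg/h) = 7584 kg * 408 mg/(kg*h) = 3094272 mg/h
Convert to g/h: 3094272 / 1000 = 3094.272 g/h

3094.272 g/h


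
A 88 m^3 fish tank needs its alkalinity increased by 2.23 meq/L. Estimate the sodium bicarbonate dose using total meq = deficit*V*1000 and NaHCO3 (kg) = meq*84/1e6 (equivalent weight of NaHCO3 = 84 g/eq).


Tank volume in L = 88 m^3 * 1000 = 88000 L
Total meq required = 2.23 meq/L * 88000 L = 196240 meq
NaHCO3 mass = 196240 meq * 84 mg/meq / 1e6 = 16.4842 kg

16.4842 kg


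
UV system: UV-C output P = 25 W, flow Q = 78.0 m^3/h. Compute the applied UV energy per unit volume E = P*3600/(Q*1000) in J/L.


Energy delivered per hour = 25 W * 3600 s = 90000 J/h
Volume treated per hour = 78.0 m^3/h * 1000 = 78000 L/h
dose = 90000 / 78000 = 1.15385 J/L

1.15385 J/L


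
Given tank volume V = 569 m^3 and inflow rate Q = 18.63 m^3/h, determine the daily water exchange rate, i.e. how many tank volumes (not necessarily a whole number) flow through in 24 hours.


Daily flow volume = 18.63 m^3/h * 24 h = 447.12 m^3/day
Exchanges = daily flow / tank volume = 447.12 / 569 = 0.7858 exchanges/day

0.7858 exchanges/day


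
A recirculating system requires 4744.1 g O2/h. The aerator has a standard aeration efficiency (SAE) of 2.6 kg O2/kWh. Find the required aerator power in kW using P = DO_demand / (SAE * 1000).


SAE in g O2/kWh = 2.6 * 1000 = 2600 g/kWh
P = DO_demand / SAE_g = 4744.1 / 2600 = 1.82465 kW

1.82465 kW


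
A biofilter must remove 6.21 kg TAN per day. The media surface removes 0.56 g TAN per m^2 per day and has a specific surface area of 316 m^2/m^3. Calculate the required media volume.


A = 6.21*1000 / 0.56 = 11089.286 m^2
V = 11089.286 / 316 = 35.0927

35.0927 m^3


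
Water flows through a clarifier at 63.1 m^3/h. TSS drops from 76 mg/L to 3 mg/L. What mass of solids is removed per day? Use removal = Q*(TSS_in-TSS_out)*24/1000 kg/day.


Concentration drop: TSS_in - TSS_out = 76 - 3 = 73 mg/L
Hourly solids removed = Q * dTSS = 63.1 m^3/h * 73 mg/L = 4606.3 g/h  (m^3/h * mg/L = g/h)
Daily solids removed = 4606.3 * 24 = 110551.2 g/day
Convert g to kg: 110551.2 / 1000 = 110.5512 kg/day

110.5512 kg/day


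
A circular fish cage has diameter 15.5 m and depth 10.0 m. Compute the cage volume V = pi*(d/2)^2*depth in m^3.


r = d/2 = 15.5/2 = 7.75 m
Base area = pi*r^2 = pi*7.75^2 = 188.69191 m^2
Volume = 188.69191 * 10.0 = 1886.92 m^3

1886.92 m^3


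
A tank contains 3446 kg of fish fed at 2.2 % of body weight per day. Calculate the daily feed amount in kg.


Feeding rate fraction = 2.2% / 100 = 0.022
Daily feed = 3446 kg * 0.022 = 75.812 kg/day

75.812 kg/day


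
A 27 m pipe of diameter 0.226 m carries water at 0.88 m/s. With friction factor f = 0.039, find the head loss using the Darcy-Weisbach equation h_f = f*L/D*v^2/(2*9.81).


v^2 = 0.88^2 = 0.7744 m^2/s^2
L/D = 27/0.226 = 119.46903
h_f = f*(L/D)*v^2/(2g) = 0.039 * 119.46903 * 0.7744 / 19.62 = 0.183902 m

0.183902 m


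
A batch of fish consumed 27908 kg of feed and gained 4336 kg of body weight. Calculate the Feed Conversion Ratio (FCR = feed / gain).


FCR = feed consumed / weight gained
FCR = 27908 kg / 4336 kg = 6.43635

6.43635


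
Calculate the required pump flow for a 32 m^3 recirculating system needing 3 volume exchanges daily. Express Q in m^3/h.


Daily recirculation volume = 32 m^3 * 3 = 96 m^3/day
Flow rate Q = daily volume / 24 h = 96 / 24 = 4 m^3/h

4 m^3/h


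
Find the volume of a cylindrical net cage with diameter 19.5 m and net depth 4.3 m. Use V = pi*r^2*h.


r = d/2 = 19.5/2 = 9.75 m
Base area = pi*r^2 = pi*9.75^2 = 298.64765 m^2
Volume = 298.64765 * 4.3 = 1284.18 m^3

1284.18 m^3


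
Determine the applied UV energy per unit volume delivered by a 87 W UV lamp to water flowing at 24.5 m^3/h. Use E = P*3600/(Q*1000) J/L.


Energy delivered per hour = 87 W * 3600 s = 313200 J/h
Volume treated per hour = 24.5 m^3/h * 1000 = 24500 L/h
dose = 313200 / 24500 = 12.7837 J/L

12.7837 J/L


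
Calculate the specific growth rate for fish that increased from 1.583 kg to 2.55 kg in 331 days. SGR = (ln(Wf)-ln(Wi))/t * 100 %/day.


ln(W_f) = ln(2.55) = 0.93609336
ln(W_i) = ln(1.583) = 0.45932178
ln(W_f) - ln(W_i) = 0.93609336 - 0.45932178 = 0.47677158
SGR = 0.47677158 / 331 * 100 = 0.14404 %/day

0.14404 %/day


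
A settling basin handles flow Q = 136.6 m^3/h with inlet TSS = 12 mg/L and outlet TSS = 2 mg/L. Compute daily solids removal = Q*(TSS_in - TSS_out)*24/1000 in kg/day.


Concentration drop: TSS_in - TSS_out = 12 - 2 = 10 mg/L
Hourly solids removed = Q * dTSS = 136.6 m^3/h * 10 mg/L = 1366 g/h  (m^3/h * mg/L = g/h)
Daily solids removed = 1366 * 24 = 32784 g/day
Convert g to kg: 32784 / 1000 = 32.784 kg/day

32.784 kg/day


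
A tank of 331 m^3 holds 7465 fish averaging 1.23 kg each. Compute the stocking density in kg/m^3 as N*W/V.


Total biomass = 7465 fish * 1.23 kg = 9181.95 kg
Density = total biomass / volume = 9181.95 / 331 = 27.74 kg/m^3

27.74 kg/m^3


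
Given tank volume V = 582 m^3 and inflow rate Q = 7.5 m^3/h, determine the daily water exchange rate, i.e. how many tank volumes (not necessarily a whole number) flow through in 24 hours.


Daily flow volume = 7.5 m^3/h * 24 h = 180 m^3/day
Exchanges = daily flow / tank volume = 180 / 582 = 0.309278 exchanges/day

0.309278 exchanges/day


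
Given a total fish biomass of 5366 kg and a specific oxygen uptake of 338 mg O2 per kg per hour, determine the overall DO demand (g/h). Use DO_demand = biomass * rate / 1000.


Total O2 consumption (mg/h) = 5366 kg * 338 mg/(kg*h) = 1813708 mg/h
Convert to g/h: 1813708 / 1000 = 1813.708 g/h

1813.708 g/h


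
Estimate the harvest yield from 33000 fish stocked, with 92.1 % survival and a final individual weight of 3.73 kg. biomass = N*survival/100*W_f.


Survivors = 33000 * 92.1/100 = 30393 fish
Harvest biomass = survivors * W_f = 30393 * 3.73 = 113365.89 kg

113365.89 kg


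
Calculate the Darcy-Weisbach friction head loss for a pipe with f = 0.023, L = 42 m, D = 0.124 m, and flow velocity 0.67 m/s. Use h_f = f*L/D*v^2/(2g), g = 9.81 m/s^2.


v^2 = 0.67^2 = 0.4489 m^2/s^2
L/D = 42/0.124 = 338.70968
h_f = f*(L/D)*v^2/(2g) = 0.023 * 338.70968 * 0.4489 / 19.62 = 0.17824 m

0.17824 m


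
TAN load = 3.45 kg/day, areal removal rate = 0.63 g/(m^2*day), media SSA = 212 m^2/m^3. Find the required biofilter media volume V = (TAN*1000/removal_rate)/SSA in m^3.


A = 3.45*1000 / 0.63 = 5476.1905 m^2
V = 5476.1905 / 212 = 25.8311

25.8311 m^3


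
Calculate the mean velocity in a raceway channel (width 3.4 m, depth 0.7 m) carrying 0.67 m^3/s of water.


Cross-sectional area = W * d = 3.4 * 0.7 = 2.38 m^2
Velocity = Q / A = 0.67 / 2.38 = 0.281513 m/s

0.281513 m/s


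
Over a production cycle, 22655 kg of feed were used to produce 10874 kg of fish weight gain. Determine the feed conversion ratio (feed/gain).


FCR = feed consumed / weight gained
FCR = 22655 kg / 10874 kg = 2.08341

2.08341


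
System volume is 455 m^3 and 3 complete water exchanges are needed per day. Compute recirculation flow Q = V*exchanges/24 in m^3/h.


Daily recirculation volume = 455 m^3 * 3 = 1365 m^3/day
Flow rate Q = daily volume / 24 h = 1365 / 24 = 56.875 m^3/h

56.875 m^3/h


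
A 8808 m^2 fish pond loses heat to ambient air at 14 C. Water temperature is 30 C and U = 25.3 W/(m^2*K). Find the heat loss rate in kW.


Temperature difference dT = 30 - 14 = 16 K
Heat loss (W) = U * A * dT = 25.3 * 8808 * 16 = 3565478.4 W
Convert to kW: 3565478.4 / 1000 = 3565.4784 kW

3565.4784 kW


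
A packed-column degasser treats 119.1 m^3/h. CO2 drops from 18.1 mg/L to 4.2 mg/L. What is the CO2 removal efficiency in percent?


CO2_out / CO2_in = 4.2 / 18.1 = 0.2320442
Fraction remaining = 0.2320442
efficiency = (1 - 0.2320442) * 100 = 76.7956 %

76.7956 %


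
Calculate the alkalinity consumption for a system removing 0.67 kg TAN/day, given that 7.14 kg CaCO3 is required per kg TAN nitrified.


Alkalinity factor: 7.14 kg CaCO3 consumed per kg TAN nitrified
alk = 0.67 kg TAN * 7.14 = 4.7838 kg CaCO3/day

4.7838 kg CaCO3/day


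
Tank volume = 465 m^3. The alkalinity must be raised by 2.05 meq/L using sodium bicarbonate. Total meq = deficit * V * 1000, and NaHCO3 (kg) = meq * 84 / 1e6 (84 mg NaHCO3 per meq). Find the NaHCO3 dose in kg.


Tank volume in L = 465 m^3 * 1000 = 465000 L
Total meq required = 2.05 meq/L * 465000 L = 953250 meq
NaHCO3 mass = 953250 meq * 84 mg/meq / 1e6 = 80.073 kg

80.073 kg


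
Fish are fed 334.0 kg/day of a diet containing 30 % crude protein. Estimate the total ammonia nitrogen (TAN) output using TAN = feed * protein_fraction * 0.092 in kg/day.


Protein in feed = 334.0 * 30/100 = 100.2 kg/day
TAN = protein * 0.092 = 100.2 * 0.092 = 9.2184 kg/day

9.2184 kg/day


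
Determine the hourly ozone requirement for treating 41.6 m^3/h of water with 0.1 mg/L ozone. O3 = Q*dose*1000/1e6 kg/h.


O3 demand (mg/h) = Q * dose * 1000 = 41.6 * 0.1 * 1000 = 4160 mg/h
Convert mg to kg: 4160 / 1e6 = 0.00416 kg/h

0.00416 kg/h


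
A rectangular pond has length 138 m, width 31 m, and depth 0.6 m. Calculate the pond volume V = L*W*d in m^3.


Base area = L * W = 138 * 31 = 4278 m^2
Volume = area * depth = 4278 * 0.6 = 2566.8 m^3

2566.8 m^3


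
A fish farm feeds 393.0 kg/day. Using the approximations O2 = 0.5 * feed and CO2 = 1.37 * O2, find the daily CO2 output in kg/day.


O2 = 393.0 * 0.5 = 196.5
CO2 = 196.5 * 1.37 = 269.205

269.205 kg/day


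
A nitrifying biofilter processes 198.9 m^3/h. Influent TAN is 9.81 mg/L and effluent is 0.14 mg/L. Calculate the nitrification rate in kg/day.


Concentration drop: TAN_in - TAN_out = 9.81 - 0.14 = 9.67 mg/L
Hourly TAN removed = Q * dTAN = 198.9 m^3/h * 9.67 mg/L = 1923.363 g/h  (m^3/h * mg/L = g/h)
Daily TAN removed = 1923.363 * 24 = 46160.712 g/day
Convert to kg/day: 46160.712 / 1000 = 46.160712 kg/day

46.160712 kg/day


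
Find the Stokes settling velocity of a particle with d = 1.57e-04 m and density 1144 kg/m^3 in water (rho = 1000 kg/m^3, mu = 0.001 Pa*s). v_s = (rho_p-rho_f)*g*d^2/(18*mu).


Density difference: rho_p - rho_f = 1144 - 1000 = 144 kg/m^3
d^2 = (1.57e-04)^2 = 2.4649e-08 m^2
Numerator = (rho_p - rho_f) * g * d^2 = 144 * 9.81 * 2.4649e-08 = 3.4820163e-05
Denominator = 18 * mu = 18 * 0.001 = 0.018
v_s = 3.4820163e-05 / 0.018 = 0.00193445 m/s
Check: Re = rho_f * v_s * d / mu = 1000 * 0.00193445 * 1.57e-04 / 0.001 = 0.304 < 1, so Stokes' law applies.

0.00193445 m/s


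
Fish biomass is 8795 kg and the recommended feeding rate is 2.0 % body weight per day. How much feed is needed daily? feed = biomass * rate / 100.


Feeding rate fraction = 2.0% / 100 = 0.02
Daily feed = 8795 kg * 0.02 = 175.9 kg/day

175.9 kg/day


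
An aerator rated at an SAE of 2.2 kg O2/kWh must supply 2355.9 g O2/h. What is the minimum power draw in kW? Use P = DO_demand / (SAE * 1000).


SAE in g O2/kWh = 2.2 * 1000 = 2200 g/kWh
P = DO_demand / SAE_g = 2355.9 / 2200 = 1.07086 kW

1.07086 kW


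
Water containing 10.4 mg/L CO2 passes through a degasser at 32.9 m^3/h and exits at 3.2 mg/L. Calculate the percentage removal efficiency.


CO2_out / CO2_in = 3.2 / 10.4 = 0.30769231
Fraction remaining = 0.30769231
efficiency = (1 - 0.30769231) * 100 = 69.2308 %

69.2308 %


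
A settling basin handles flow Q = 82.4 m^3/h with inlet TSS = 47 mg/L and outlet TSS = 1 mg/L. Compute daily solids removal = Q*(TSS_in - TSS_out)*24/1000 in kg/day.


Concentration drop: TSS_in - TSS_out = 47 - 1 = 46 mg/L
Hourly solids removed = Q * dTSS = 82.4 m^3/h * 46 mg/L = 3790.4 g/h  (m^3/h * mg/L = g/h)
Daily solids removed = 3790.4 * 24 = 90969.6 g/day
Convert g to kg: 90969.6 / 1000 = 90.9696 kg/day

90.9696 kg/day


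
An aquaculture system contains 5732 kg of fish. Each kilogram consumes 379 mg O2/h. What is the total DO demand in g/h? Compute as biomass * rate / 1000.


Total O2 consumption (mg/h) = 5732 kg * 379 mg/(kg*h) = 2172428 mg/h
Convert to g/h: 2172428 / 1000 = 2172.428 g/h

2172.428 g/h


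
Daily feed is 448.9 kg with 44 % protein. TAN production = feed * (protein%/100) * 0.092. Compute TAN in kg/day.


Protein in feed = 448.9 * 44/100 = 197.516 kg/day
TAN = protein * 0.092 = 197.516 * 0.092 = 18.171472 kg/day

18.171472 kg/day


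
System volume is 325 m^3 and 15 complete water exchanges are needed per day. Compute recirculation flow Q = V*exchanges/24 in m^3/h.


Daily recirculation volume = 325 m^3 * 15 = 4875 m^3/day
Flow rate Q = daily volume / 24 h = 4875 / 24 = 203.125 m^3/h

203.125 m^3/h


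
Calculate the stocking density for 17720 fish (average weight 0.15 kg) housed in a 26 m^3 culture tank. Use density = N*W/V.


Total biomass = 17720 fish * 0.15 kg = 2658 kg
Density = total biomass / volume = 2658 / 26 = 102.231 kg/m^3

102.231 kg/m^3


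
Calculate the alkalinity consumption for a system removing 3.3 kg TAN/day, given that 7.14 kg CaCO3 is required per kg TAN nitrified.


Alkalinity factor: 7.14 kg CaCO3 consumed per kg TAN nitrified
alk = 3.3 kg TAN * 7.14 = 23.562 kg CaCO3/day

23.562 kg CaCO3/day


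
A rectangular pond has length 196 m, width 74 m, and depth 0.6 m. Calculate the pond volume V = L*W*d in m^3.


Base area = L * W = 196 * 74 = 14504 m^2
Volume = area * depth = 14504 * 0.6 = 8702.4 m^3

8702.4 m^3


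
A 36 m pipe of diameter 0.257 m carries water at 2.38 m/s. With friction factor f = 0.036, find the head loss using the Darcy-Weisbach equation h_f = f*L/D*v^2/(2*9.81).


v^2 = 2.38^2 = 5.6644 m^2/s^2
L/D = 36/0.257 = 140.07782
h_f = f*(L/D)*v^2/(2g) = 0.036 * 140.07782 * 5.6644 / 19.62 = 1.45588 m

1.45588 m


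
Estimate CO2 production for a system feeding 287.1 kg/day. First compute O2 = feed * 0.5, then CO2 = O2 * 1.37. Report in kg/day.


O2 = 287.1 * 0.5 = 143.55
CO2 = 143.55 * 1.37 = 196.6635

196.6635 kg/day


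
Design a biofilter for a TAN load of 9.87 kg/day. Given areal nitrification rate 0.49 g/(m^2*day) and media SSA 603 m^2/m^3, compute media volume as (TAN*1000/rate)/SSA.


A = 9.87*1000 / 0.49 = 20142.857 m^2
V = 20142.857 / 603 = 33.4044

33.4044 m^3


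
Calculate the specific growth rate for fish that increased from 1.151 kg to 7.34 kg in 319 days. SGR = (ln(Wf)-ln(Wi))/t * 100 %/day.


ln(W_f) = ln(7.34) = 1.9933388
ln(W_i) = ln(1.151) = 0.14063113
ln(W_f) - ln(W_i) = 1.9933388 - 0.14063113 = 1.8527077
SGR = 1.8527077 / 319 * 100 = 0.580786 %/day

0.580786 %/day


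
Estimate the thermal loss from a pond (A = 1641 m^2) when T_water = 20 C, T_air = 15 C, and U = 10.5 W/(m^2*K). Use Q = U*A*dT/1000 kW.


Temperature difference dT = 20 - 15 = 5 K
Heat loss (W) = U * A * dT = 10.5 * 1641 * 5 = 86152.5 W
Convert to kW: 86152.5 / 1000 = 86.1525 kW

86.1525 kW


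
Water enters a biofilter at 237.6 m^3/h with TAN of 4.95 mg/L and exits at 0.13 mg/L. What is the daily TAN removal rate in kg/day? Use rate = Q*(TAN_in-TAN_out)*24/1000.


Concentration drop: TAN_in - TAN_out = 4.95 - 0.13 = 4.82 mg/L
Hourly TAN removed = Q * dTAN = 237.6 m^3/h * 4.82 mg/L = 1145.232 g/h  (m^3/h * mg/L = g/h)
Daily TAN removed = 1145.232 * 24 = 27485.568 g/day
Convert to kg/day: 27485.568 / 1000 = 27.485568 kg/day

27.485568 kg/day


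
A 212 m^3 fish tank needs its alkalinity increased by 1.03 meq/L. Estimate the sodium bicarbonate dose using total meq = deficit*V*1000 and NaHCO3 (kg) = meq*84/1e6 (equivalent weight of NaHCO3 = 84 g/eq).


Tank volume in L = 212 m^3 * 1000 = 212000 L
Total meq required = 1.03 meq/L * 212000 L = 218360 meq
NaHCO3 mass = 218360 meq * 84 mg/meq / 1e6 = 18.3422 kg

18.3422 kg


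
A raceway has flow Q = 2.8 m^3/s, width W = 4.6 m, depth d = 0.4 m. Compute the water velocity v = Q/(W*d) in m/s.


Cross-sectional area = W * d = 4.6 * 0.4 = 1.84 m^2
Velocity = Q / A = 2.8 / 1.84 = 1.52174 m/s

1.52174 m/s


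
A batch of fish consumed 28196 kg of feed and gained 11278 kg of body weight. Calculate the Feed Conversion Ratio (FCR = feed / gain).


FCR = feed consumed / weight gained
FCR = 28196 kg / 11278 kg = 2.50009

2.50009


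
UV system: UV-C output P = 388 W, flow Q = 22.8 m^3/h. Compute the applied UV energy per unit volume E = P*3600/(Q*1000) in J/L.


Energy delivered per hour = 388 W * 3600 s = 1396800 J/h
Volume treated per hour = 22.8 m^3/h * 1000 = 22800 L/h
dose = 1396800 / 22800 = 61.2632 J/L

61.2632 J/L


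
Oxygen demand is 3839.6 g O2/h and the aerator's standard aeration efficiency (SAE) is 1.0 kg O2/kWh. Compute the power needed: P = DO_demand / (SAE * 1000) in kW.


SAE in g O2/kWh = 1.0 * 1000 = 1000 g/kWh
P = DO_demand / SAE_g = 3839.6 / 1000 = 3.8396 kW

3.8396 kW


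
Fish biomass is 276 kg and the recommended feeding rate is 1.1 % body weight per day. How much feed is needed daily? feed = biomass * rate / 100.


Feeding rate fraction = 1.1% / 100 = 0.011
Daily feed = 276 kg * 0.011 = 3.036 kg/day

3.036 kg/day


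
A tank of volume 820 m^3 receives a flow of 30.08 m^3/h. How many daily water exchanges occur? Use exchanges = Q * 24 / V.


Daily flow volume = 30.08 m^3/h * 24 h = 721.92 m^3/day
Exchanges = daily flow / tank volume = 721.92 / 820 = 0.88039 exchanges/day

0.88039 exchanges/day


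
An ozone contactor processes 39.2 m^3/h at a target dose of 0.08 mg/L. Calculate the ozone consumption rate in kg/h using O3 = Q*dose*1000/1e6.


O3 demand (mg/h) = Q * dose * 1000 = 39.2 * 0.08 * 1000 = 3136 mg/h
Convert mg to kg: 3136 / 1e6 = 0.003136 kg/h

0.003136 kg/h


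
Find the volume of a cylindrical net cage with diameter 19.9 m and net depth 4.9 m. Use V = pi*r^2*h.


r = d/2 = 19.9/2 = 9.95 m
Base area = pi*r^2 = pi*9.95^2 = 311.02553 m^2
Volume = 311.02553 * 4.9 = 1524.03 m^3

1524.03 m^3


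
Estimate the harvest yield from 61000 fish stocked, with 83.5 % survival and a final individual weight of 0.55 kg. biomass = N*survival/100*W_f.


Survivors = 61000 * 83.5/100 = 50935 fish
Harvest biomass = survivors * W_f = 50935 * 0.55 = 28014.25 kg

28014.25 kg


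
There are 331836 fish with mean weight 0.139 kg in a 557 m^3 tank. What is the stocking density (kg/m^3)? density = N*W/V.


Total biomass = 331836 fish * 0.139 kg = 46125.204 kg
Density = total biomass / volume = 46125.204 / 557 = 82.8101 kg/m^3

82.8101 kg/m^3


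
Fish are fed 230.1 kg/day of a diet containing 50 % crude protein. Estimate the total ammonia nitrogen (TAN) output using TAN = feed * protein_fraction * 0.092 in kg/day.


Protein in feed = 230.1 * 50/100 = 115.05 kg/day
TAN = protein * 0.092 = 115.05 * 0.092 = 10.5846 kg/day

10.5846 kg/day


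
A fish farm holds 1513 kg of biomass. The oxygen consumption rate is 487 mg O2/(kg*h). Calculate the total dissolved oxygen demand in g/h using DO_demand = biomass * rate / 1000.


Total O2 consumption (mg/h) = 1513 kg * 487 mg/(kg*h) = 736831 mg/h
Convert to g/h: 736831 / 1000 = 736.831 g/h

736.831 g/h


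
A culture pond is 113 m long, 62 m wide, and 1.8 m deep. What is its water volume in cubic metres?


Base area = L * W = 113 * 62 = 7006 m^2
Volume = area * depth = 7006 * 1.8 = 12610.8 m^3

12610.8 m^3


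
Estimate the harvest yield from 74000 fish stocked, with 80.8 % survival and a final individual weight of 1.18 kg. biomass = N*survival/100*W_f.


Survivors = 74000 * 80.8/100 = 59792 fish
Harvest biomass = survivors * W_f = 59792 * 1.18 = 70554.56 kg

70554.56 kg


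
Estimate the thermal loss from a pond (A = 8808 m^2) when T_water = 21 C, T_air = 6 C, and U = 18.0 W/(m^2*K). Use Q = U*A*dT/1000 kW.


Temperature difference dT = 21 - 6 = 15 K
Heat loss (W) = U * A * dT = 18.0 * 8808 * 15 = 2378160 W
Convert to kW: 2378160 / 1000 = 2378.16 kW

2378.16 kW


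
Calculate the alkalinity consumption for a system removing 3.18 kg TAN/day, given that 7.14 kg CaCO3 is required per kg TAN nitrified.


Alkalinity factor: 7.14 kg CaCO3 consumed per kg TAN nitrified
alk = 3.18 kg TAN * 7.14 = 22.7052 kg CaCO3/day

22.7052 kg CaCO3/day


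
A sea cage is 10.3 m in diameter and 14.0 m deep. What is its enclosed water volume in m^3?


r = d/2 = 10.3/2 = 5.15 m
Base area = pi*r^2 = pi*5.15^2 = 83.322891 m^2
Volume = 83.322891 * 14.0 = 1166.52 m^3

1166.52 m^3


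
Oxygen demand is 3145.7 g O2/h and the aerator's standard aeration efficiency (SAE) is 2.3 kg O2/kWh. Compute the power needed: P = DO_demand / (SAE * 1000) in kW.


SAE in g O2/kWh = 2.3 * 1000 = 2300 g/kWh
P = DO_demand / SAE_g = 3145.7 / 2300 = 1.3677 kW

1.3677 kW


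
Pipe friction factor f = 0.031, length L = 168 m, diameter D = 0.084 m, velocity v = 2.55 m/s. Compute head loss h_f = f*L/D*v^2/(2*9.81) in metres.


v^2 = 2.55^2 = 6.5025 m^2/s^2
L/D = 168/0.084 = 2000
h_f = f*(L/D)*v^2/(2g) = 0.031 * 2000 * 6.5025 / 19.62 = 20.5482 m

20.5482 m


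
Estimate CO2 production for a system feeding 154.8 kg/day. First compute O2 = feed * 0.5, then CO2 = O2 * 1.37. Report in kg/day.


O2 = 154.8 * 0.5 = 77.4
CO2 = 77.4 * 1.37 = 106.038

106.038 kg/day


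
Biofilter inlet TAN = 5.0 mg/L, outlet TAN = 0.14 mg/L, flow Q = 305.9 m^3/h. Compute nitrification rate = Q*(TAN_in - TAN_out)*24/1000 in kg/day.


Concentration drop: TAN_in - TAN_out = 5.0 - 0.14 = 4.86 mg/L
Hourly TAN removed = Q * dTAN = 305.9 m^3/h * 4.86 mg/L = 1486.674 g/h  (m^3/h * mg/L = g/h)
Daily TAN removed = 1486.674 * 24 = 35680.176 g/day
Convert to kg/day: 35680.176 / 1000 = 35.680176 kg/day

35.680176 kg/day


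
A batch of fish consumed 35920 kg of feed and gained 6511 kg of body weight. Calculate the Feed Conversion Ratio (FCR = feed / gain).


FCR = feed consumed / weight gained
FCR = 35920 kg / 6511 kg = 5.51682

5.51682


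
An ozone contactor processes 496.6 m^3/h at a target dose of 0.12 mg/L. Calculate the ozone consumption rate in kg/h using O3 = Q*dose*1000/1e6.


O3 demand (mg/h) = Q * dose * 1000 = 496.6 * 0.12 * 1000 = 59592 mg/h
Convert mg to kg: 59592 / 1e6 = 0.059592 kg/h

0.059592 kg/h


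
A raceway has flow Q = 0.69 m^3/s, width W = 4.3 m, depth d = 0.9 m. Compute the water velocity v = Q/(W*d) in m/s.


Cross-sectional area = W * d = 4.3 * 0.9 = 3.87 m^2
Velocity = Q / A = 0.69 / 3.87 = 0.178295 m/s

0.178295 m/s


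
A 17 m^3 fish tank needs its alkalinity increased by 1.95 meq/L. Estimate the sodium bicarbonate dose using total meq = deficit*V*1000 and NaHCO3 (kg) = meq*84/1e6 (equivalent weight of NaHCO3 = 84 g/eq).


Tank volume in L = 17 m^3 * 1000 = 17000 L
Total meq required = 1.95 meq/L * 17000 L = 33150 meq
NaHCO3 mass = 33150 meq * 84 mg/meq / 1e6 = 2.7846 kg

2.7846 kg


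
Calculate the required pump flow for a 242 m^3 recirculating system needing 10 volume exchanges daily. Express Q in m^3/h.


Daily recirculation volume = 242 m^3 * 10 = 2420 m^3/day
Flow rate Q = daily volume / 24 h = 2420 / 24 = 100.833 m^3/h

100.833 m^3/h


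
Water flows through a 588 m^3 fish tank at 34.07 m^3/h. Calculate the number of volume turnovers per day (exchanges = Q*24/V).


Daily flow volume = 34.07 m^3/h * 24 h = 817.68 m^3/day
Exchanges = daily flow / tank volume = 817.68 / 588 = 1.39061 exchanges/day

1.39061 exchanges/day


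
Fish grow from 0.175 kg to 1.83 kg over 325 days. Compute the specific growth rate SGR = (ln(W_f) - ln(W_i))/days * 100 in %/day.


ln(W_f) = ln(1.83) = 0.60431597
ln(W_i) = ln(0.175) = -1.7429693
ln(W_f) - ln(W_i) = 0.60431597 - -1.7429693 = 2.3472853
SGR = 2.3472853 / 325 * 100 = 0.722242 %/day

0.722242 %/day


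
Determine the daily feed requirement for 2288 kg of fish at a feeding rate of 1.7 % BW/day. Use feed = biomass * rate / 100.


Feeding rate fraction = 1.7% / 100 = 0.017
Daily feed = 2288 kg * 0.017 = 38.896 kg/day

38.896 kg/day


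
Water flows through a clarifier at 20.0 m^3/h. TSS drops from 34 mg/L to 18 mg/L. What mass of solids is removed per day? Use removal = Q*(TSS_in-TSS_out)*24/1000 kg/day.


Concentration drop: TSS_in - TSS_out = 34 - 18 = 16 mg/L
Hourly solids removed = Q * dTSS = 20.0 m^3/h * 16 mg/L = 320 g/h  (m^3/h * mg/L = g/h)
Daily solids removed = 320 * 24 = 7680 g/day
Convert g to kg: 7680 / 1000 = 7.68 kg/day

7.68 kg/day


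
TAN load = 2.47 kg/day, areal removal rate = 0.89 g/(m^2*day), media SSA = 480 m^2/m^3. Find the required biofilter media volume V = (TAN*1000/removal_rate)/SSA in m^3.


A = 2.47*1000 / 0.89 = 2775.2809 m^2
V = 2775.2809 / 480 = 5.78184

5.78184 m^3


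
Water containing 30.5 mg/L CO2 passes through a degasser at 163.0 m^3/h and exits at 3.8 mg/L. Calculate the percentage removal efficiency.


CO2_out / CO2_in = 3.8 / 30.5 = 0.12459016
Fraction remaining = 0.12459016
efficiency = (1 - 0.12459016) * 100 = 87.541 %

87.541 %


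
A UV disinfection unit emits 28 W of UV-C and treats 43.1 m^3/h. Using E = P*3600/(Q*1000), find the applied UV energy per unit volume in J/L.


Energy delivered per hour = 28 W * 3600 s = 100800 J/h
Volume treated per hour = 43.1 m^3/h * 1000 = 43100 L/h
dose = 100800 / 43100 = 2.33875 J/L

2.33875 J/L


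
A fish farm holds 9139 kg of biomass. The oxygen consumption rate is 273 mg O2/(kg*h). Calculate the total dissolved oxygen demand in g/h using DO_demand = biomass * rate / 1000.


Total O2 consumption (mg/h) = 9139 kg * 273 mg/(kg*h) = 2494947 mg/h
Convert to g/h: 2494947 / 1000 = 2494.947 g/h

2494.947 g/h


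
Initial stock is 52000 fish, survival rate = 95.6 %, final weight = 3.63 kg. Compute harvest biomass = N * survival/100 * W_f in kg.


Survivors = 52000 * 95.6/100 = 49712 fish
Harvest biomass = survivors * W_f = 49712 * 3.63 = 180454.56 kg

180454.56 kg
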